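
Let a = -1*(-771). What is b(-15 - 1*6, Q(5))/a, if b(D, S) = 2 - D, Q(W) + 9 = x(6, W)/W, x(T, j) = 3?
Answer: 23/771 ≈ 0.029831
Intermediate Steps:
Q(W) = -9 + 3/W
a = 771
b(-15 - 1*6, Q(5))/a = (2 - (-15 - 1*6))/771 = (2 - (-15 - 6))*(1/771) = (2 - 1*(-21))*(1/771) = (2 + 21)*(1/771) = 23*(1/771) = 23/771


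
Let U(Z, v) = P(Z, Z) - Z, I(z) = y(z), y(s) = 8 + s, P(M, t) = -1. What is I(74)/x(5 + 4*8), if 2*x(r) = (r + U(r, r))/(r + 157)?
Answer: -31816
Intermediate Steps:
I(z) = 8 + z
U(Z, v) = -1 - Z
x(r) = -1/(2*(157 + r)) (x(r) = ((r + (-1 - r))/(r + 157))/2 = (-1/(157 + r))/2 = -1/(2*(157 + r)))
I(74)/x(5 + 4*8) = (8 + 74)/((-1/(314 + 2*(5 + 4*8)))) = 82/((-1/(314 + 2*(5 + 32)))) = 82/((-1/(314 + 2*37))) = 82/((-1/(314 + 74))) = 82/((-1/388)) = 82/((-1*1/388)) = 82/(-1/388) = 82*(-388) = -31816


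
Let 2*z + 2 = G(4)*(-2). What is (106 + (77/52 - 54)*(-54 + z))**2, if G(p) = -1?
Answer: 5851179049/676 ≈ 8.6556e+6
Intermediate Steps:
z = 0 (z = -1 + (-1*(-2))/2 = -1 + (1/2)*2 = -1 + 1 = 0)
(106 + (77/52 - 54)*(-54 + z))**2 = (106 + (77/52 - 54)*(-54 + 0))**2 = (106 + (77*(1/52) - 54)*(-54))**2 = (106 + (77/52 - 54)*(-54))**2 = (106 - 2731/52*(-54))**2 = (106 + 73737/26)**2 = (76493/26)**2 = 5851179049/676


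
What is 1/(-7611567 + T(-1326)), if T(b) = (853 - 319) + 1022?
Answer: -1/7610011 ≈ -1.3141e-7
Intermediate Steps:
T(b) = 1556 (T(b) = 534 + 1022 = 1556)
1/(-7611567 + T(-1326)) = 1/(-7611567 + 1556) = 1/(-7610011) = -1/7610011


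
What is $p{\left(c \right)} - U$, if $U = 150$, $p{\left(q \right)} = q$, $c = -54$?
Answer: $-204$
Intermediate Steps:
$p{\left(c \right)} - U = -54 - 150 = -204$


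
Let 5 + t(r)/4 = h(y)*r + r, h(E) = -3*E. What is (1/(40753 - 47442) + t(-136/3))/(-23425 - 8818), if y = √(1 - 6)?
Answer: 4040159/647020281 - 544*I*√5/32243 ≈ 0.0062443 - 0.037727*I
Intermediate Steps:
y = I*√5 (y = √(-5) = I*√5 ≈ 2.2361*I)
t(r) = -20 + 4*r - 12*I*r*√5 (t(r) = -20 + 4*((-3*I*√5)*r + r) = -20 + 4*(-3*I*r*√5 + r) = -20 + 4*(r - 3*I*r*√5) = -20 + (4*r - 12*I*r*√5) = -20 + 4*r - 12*I*r*√5)
(1/(40753 - 47442) + t(-136/3))/(-23425 - 8818) = (1/(40753 - 47442) + (-20 + 4*(-136/3) - 12*I*(-136/3)*√5))/(-23425 - 8818) = (1/(-6689) + (-20 + 4*(-136*⅓) - 12*I*(-136*⅓)*√5))/(-32243) = (-1/6689 + (-20 + 4*(-136/3) - 12*I*(-136/3)*√5))*(-1/32243) = (-1/6689 + (-20 - 544/3 + 544*I*√5))*(-1/32243) = (-1/6689 + (-604/3 + 544*I*√5))*(-1/32243) = (-4040159/20067 + 544*I*√5)*(-1/32243) = 4040159/647020281 - 544*I*√5/32243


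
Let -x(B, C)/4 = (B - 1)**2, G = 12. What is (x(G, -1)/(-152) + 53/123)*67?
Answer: 1132099/4674 ≈ 242.21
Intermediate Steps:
x(B, C) = -4*(-1 + B)**2 (x(B, C) = -4*(B - 1)**2 = -4*(-1 + B)**2)
(x(G, -1)/(-152) + 53/123)*67 = (-4*(-1 + 12)**2/(-152) + 53/123)*67 = (-4*11**2*(-1/152) + 53*(1/123))*67 = (-4*121*(-1/152) + 53/123)*67 = (-484*(-1/152) + 53/123)*67 = (121/38 + 53/123)*67 = (16897/4674)*67 = 1132099/4674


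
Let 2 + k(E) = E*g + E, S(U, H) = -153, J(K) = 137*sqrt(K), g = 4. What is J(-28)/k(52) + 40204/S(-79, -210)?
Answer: -40204/153 + 137*I*sqrt(7)/129 ≈ -262.77 + 2.8098*I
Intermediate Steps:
k(E) = -2 + 5*E (k(E) = -2 + (E*4 + E) = -2 + (4*E + E) = -2 + 5*E)
J(-28)/k(52) + 40204/S(-79, -210) = (137*sqrt(-28))/(-2 + 5*52) + 40204/(-153) = (137*(2*I*sqrt(7)))/(-2 + 260) + 40204*(-1/153) = (274*I*sqrt(7))/258 - 40204/153 = (274*I*sqrt(7))*(1/258) - 40204/153 = 137*I*sqrt(7)/129 - 40204/153 = -40204/153 + 137*I*sqrt(7)/129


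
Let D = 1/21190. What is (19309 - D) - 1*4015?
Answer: 324079859/21190 ≈ 15294.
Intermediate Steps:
D = 1/21190 ≈ 4.7192e-5
(19309 - D) - 1*4015 = (19309 - 1*1/21190) - 1*4015 = (19309 - 1/21190) - 4015 = 409157709/21190 - 4015 = 324079859/21190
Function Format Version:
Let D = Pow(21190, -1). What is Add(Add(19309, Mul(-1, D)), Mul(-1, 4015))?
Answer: Rational(324079859, 21190) ≈ 15294.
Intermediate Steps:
D = Rational(1, 21190) ≈ 4.7192e-5
Add(Add(19309, Mul(-1, D)), Mul(-1, 4015)) = Add(Add(19309, Mul(-1, Rational(1, 21190))), Mul(-1, 4015)) = Add(Add(19309, Rational(-1, 21190)), -4015) = Add(Rational(409157709, 21190), -4015) = Rational(324079859, 21190)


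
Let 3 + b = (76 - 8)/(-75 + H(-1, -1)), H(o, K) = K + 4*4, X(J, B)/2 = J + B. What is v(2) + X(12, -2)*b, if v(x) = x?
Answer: -242/3 ≈ -80.667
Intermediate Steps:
X(J, B) = 2*B + 2*J (X(J, B) = 2*(J + B) = 2*(B + J) = 2*B + 2*J)
H(o, K) = 16 + K (H(o, K) = K + 16 = 16 + K)
b = -62/15 (b = -3 + (76 - 8)/(-75 + (16 - 1)) = -3 + 68/(-75 + 15) = -3 + 68/(-60) = -3 + 68*(-1/60) = -3 - 17/15 = -62/15 ≈ -4.1333)
v(2) + X(12, -2)*b = 2 + (2*(-2) + 2*12)*(-62/15) = 2 + (-4 + 24)*(-62/15) = 2 + 20*(-62/15) = 2 - 248/3 = -242/3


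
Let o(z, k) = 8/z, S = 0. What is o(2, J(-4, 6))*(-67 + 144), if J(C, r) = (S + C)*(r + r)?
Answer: 308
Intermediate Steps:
J(C, r) = 2*C*r (J(C, r) = (0 + C)*(r + r) = C*(2*r) = 2*C*r)
o(2, J(-4, 6))*(-67 + 144) = (8/2)*(-67 + 144) = (8*(1/2))*77 = 4*77 = 308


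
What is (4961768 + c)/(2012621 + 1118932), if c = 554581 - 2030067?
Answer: 1162094/1043851 ≈ 1.1133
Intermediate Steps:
c = -1475486
(4961768 + c)/(2012621 + 1118932) = (4961768 - 1475486)/(2012621 + 1118932) = 3486282/3131553 = 3486282*(1/3131553) = 1162094/1043851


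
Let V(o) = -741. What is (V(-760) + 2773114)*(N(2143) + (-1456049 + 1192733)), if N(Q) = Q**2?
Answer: 12001971442609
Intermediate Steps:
(V(-760) + 2773114)*(N(2143) + (-1456049 + 1192733)) = (-741 + 2773114)*(2143**2 + (-1456049 + 1192733)) = 2772373*(4592449 - 263316) = 2772373*4329133 = 12001971442609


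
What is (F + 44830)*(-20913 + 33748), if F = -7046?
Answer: 484957640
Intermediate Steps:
(F + 44830)*(-20913 + 33748) = (-7046 + 44830)*(-20913 + 33748) = 37784*12835 = 484957640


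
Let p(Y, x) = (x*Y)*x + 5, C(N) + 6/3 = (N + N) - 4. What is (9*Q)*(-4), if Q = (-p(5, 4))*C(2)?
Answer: -6120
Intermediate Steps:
C(N) = -6 + 2*N (C(N) = -2 + ((N + N) - 4) = -2 + (2*N - 4) = -2 + (-4 + 2*N) = -6 + 2*N)
p(Y, x) = 5 + Y*x² (p(Y, x) = (Y*x)*x + 5 = Y*x² + 5 = 5 + Y*x²)
Q = 170 (Q = (-(5 + 5*4²))*(-6 + 2*2) = (-(5 + 5*16))*(-6 + 4) = -(5 + 80)*(-2) = -1*85*(-2) = -85*(-2) = 170)
(9*Q)*(-4) = (9*170)*(-4) = 1530*(-4) = -6120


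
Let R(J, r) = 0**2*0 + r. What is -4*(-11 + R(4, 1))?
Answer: 40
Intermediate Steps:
R(J, r) = r (R(J, r) = 0*0 + r = 0 + r = r)
-4*(-11 + R(4, 1)) = -4*(-11 + 1) = -4*(-10) = 40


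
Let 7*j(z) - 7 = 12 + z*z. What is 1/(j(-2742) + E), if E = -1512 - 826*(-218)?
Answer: 7/8768475 ≈ 7.9831e-7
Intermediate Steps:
j(z) = 19/7 + z**2/7 (j(z) = 1 + (12 + z*z)/7 = 1 + (12 + z**2)/7 = 1 + (12/7 + z**2/7) = 19/7 + z**2/7)
E = 178556 (E = -1512 + 180068 = 178556)
1/(j(-2742) + E) = 1/((19/7 + (1/7)*(-2742)**2) + 178556) = 1/((19/7 + (1/7)*7518564) + 178556) = 1/((19/7 + 7518564/7) + 178556) = 1/(7518583/7 + 178556) = 1/(8768475/7) = 7/8768475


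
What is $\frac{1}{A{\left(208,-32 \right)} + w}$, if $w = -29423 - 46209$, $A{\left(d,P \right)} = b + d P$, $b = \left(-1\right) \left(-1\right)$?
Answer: $- \frac{1}{82287} \approx -1.2153 \cdot 10^{-5}$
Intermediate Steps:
$b = 1$
$A{\left(d,P \right)} = 1 + P d$ ($A{\left(d,P \right)} = 1 + d P = 1 + P d$)
$w = -75632$
$\frac{1}{A{\left(208,-32 \right)} + w} = \frac{1}{\left(1 - 6656\right) - 75632} = \frac{1}{-6655 - 75632} = \frac{1}{-82287} = - \frac{1}{82287}$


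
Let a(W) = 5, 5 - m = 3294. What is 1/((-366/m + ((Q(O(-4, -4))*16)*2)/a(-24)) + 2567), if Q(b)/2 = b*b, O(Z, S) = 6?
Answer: 16445/49794001 ≈ 0.00033026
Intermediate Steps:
m = -3289 (m = 5 - 1*3294 = 5 - 3294 = -3289)
Q(b) = 2*b**2 (Q(b) = 2*(b*b) = 2*b**2)
1/((-366/m + ((Q(O(-4, -4))*16)*2)/a(-24)) + 2567) = 1/((-366/(-3289) + (((2*6**2)*16)*2)/5) + 2567) = 1/((-366*(-1/3289) + (((2*36)*16)*2)*(1/5)) + 2567) = 1/((366/3289 + ((72*16)*2)*(1/5)) + 2567) = 1/((366/3289 + (1152*2)*(1/5)) + 2567) = 1/((366/3289 + 2304*(1/5)) + 2567) = 1/((366/3289 + 2304/5) + 2567) = 1/(7579686/16445 + 2567) = 1/(49794001/16445) = 16445/49794001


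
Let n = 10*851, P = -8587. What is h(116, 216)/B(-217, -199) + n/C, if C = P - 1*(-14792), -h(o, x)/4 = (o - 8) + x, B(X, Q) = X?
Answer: 1977670/269297 ≈ 7.3438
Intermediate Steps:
n = 8510
h(o, x) = 32 - 4*o - 4*x (h(o, x) = -4*((o - 8) + x) = -4*((-8 + o) + x) = -4*(-8 + o + x) = 32 - 4*o - 4*x)
C = 6205 (C = -8587 - 1*(-14792) = -8587 + 14792 = 6205)
h(116, 216)/B(-217, -199) + n/C = (32 - 4*116 - 4*216)/(-217) + 8510/6205 = (32 - 464 - 864)*(-1/217) + 8510*(1/6205) = -1296*(-1/217) + 1702/1241 = 1296/217 + 1702/1241 = 1977670/269297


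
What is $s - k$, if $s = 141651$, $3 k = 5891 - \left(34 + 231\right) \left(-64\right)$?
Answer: $134034$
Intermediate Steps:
$k = 7617$ ($k = \frac{5891 - \left(34 + 231\right) \left(-64\right)}{3} = \frac{5891 - 265 \left(-64\right)}{3} = \frac{5891 - -16960}{3} = \frac{5891 + 16960}{3} = \frac{1}{3} \cdot 22851 = 7617$)
$s - k = 141651 - 7617 = 134034$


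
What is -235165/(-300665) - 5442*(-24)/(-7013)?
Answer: -7524008435/421712729 ≈ -17.842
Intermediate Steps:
-235165/(-300665) - 5442*(-24)/(-7013) = -235165*(-1/300665) + 130608*(-1/7013) = 47033/60133 - 130608/7013 = -7524008435/421712729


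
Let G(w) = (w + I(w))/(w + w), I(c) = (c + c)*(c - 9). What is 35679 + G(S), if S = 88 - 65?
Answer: 71387/2 ≈ 35694.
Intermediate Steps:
I(c) = 2*c*(-9 + c) (I(c) = (2*c)*(-9 + c) = 2*c*(-9 + c))
S = 23
G(w) = (w + 2*w*(-9 + w))/(2*w) (G(w) = (w + 2*w*(-9 + w))/(w + w) = (w + 2*w*(-9 + w))/((2*w)) = (w + 2*w*(-9 + w))*(1/(2*w)) = (w + 2*w*(-9 + w))/(2*w))
35679 + G(S) = 35679 + (-17/2 + 23) = 35679 + 29/2 = 71387/2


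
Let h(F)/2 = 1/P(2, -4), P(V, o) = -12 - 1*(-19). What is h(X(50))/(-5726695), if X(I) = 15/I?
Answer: -2/40086865 ≈ -4.9892e-8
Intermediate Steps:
P(V, o) = 7 (P(V, o) = -12 + 19 = 7)
h(F) = 2/7
h(X(50))/(-5726695) = (2/7)/(-5726695) = (2/7)*(-1/5726695) = -2/40086865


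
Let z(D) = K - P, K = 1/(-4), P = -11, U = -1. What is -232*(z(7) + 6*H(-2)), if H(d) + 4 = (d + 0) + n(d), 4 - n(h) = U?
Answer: -1102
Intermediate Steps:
n(h) = 5 (n(h) = 4 - 1*(-1) = 4 + 1 = 5)
K = -¼ ≈ -0.25000
H(d) = 1 + d (H(d) = -4 + ((d + 0) + 5) = -4 + (d + 5) = -4 + (5 + d) = 1 + d)
z(D) = 43/4 (z(D) = -¼ - 1*(-11) = -¼ + 11 = 43/4)
-232*(z(7) + 6*H(-2)) = -232*(43/4 + 6*(1 - 2)) = -232*(43/4 + 6*(-1)) = -232*(43/4 - 6) = -232*19/4 = -1102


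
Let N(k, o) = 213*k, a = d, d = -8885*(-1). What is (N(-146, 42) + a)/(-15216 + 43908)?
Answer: -22213/28692 ≈ -0.77419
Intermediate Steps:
d = 8885
a = 8885
(N(-146, 42) + a)/(-15216 + 43908) = (213*(-146) + 8885)/(-15216 + 43908) = (-31098 + 8885)/28692 = -22213*1/28692 = -22213/28692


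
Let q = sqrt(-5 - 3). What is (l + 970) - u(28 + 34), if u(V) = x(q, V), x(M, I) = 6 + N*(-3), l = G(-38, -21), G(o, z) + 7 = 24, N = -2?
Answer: 975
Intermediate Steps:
G(o, z) = 17 (G(o, z) = -7 + 24 = 17)
l = 17
q = 2*I*sqrt(2) (q = sqrt(-8) = 2*I*sqrt(2) ≈ 2.8284*I)
x(M, I) = 12 (x(M, I) = 6 - 2*(-3) = 6 + 6 = 12)
u(V) = 12
(l + 970) - u(28 + 34) = (17 + 970) - 1*12 = 987 - 12 = 975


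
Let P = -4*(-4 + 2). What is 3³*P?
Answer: 216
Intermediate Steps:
P = 8 (P = -4*(-2) = 8)
3³*P = 3³*8 = 27*8 = 216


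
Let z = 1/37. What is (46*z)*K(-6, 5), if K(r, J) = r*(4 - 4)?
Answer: 0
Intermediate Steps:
K(r, J) = 0 (K(r, J) = r*0 = 0)
z = 1/37 ≈ 0.027027
(46*z)*K(-6, 5) = (46*(1/37))*0 = (46/37)*0 = 0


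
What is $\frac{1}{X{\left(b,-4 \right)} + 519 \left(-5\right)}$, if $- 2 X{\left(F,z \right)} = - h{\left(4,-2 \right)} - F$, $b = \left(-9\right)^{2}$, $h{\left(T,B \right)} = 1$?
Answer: $- \frac{1}{2554} \approx -0.00039154$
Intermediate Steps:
$b = 81$
$X{\left(F,z \right)} = \frac{1}{2} + \frac{F}{2}$ ($X{\left(F,z \right)} = - \frac{\left(-1\right) 1 - F}{2} = - \frac{-1 - F}{2} = \frac{1}{2} + \frac{F}{2}$)
$\frac{1}{X{\left(b,-4 \right)} + 519 \left(-5\right)} = \frac{1}{\left(\frac{1}{2} + \frac{1}{2} \cdot 81\right) + 519 \left(-5\right)} = \frac{1}{\left(\frac{1}{2} + \frac{81}{2}\right) - 2595} = \frac{1}{41 - 2595} = \frac{1}{-2554} = - \frac{1}{2554}$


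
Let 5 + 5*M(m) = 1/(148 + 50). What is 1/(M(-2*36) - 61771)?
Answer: -990/61154279 ≈ -1.6189e-5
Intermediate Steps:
M(m) = -989/990 (M(m) = -1 + 1/(5*(148 + 50)) = -1 + (⅕)/198 = -1 + (⅕)*(1/198) = -1 + 1/990 = -989/990)
1/(M(-2*36) - 61771) = 1/(-989/990 - 61771) = 1/(-61154279/990) = -990/61154279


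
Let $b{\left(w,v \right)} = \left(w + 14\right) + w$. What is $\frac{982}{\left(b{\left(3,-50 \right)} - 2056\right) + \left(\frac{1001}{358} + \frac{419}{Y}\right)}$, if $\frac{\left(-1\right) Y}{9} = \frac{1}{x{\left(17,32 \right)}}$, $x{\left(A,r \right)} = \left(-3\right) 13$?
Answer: $- \frac{1054668}{233635} \approx -4.5142$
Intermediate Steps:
$x{\left(A,r \right)} = -39$
$b{\left(w,v \right)} = 14 + 2 w$ ($b{\left(w,v \right)} = \left(14 + w\right) + w = 14 + 2 w$)
$Y = \frac{3}{13}$ ($Y = - \frac{9}{-39} = \left(-9\right) \left(- \frac{1}{39}\right) = \frac{3}{13} \approx 0.23077$)
$\frac{982}{\left(b{\left(3,-50 \right)} - 2056\right) + \left(\frac{1001}{358} + \frac{419}{Y}\right)} = \frac{982}{\left(\left(14 + 2 \cdot 3\right) - 2056\right) + \left(\frac{1001}{358} + \frac{419}{\frac{3}{13}}\right)} = \frac{982}{\left(\left(14 + 6\right) - 2056\right) + \left(1001 \cdot \frac{1}{358} + 419 \cdot \frac{13}{3}\right)} = \frac{982}{\left(20 - 2056\right) + \left(\frac{1001}{358} + \frac{5447}{3}\right)} = \frac{982}{-2036 + \frac{1953029}{1074}} = \frac{982}{- \frac{233635}{1074}} = 982 \left(- \frac{1074}{233635}\right) = - \frac{1054668}{233635}$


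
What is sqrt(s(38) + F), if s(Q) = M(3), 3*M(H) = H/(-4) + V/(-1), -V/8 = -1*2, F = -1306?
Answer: I*sqrt(47217)/6 ≈ 36.216*I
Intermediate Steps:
V = 16 (V = -(-8)*2 = -8*(-2) = 16)
M(H) = -16/3 - H/12 (M(H) = (H/(-4) + 16/(-1))/3 = (H*(-1/4) + 16*(-1))/3 = (-H/4 - 16)/3 = (-16 - H/4)/3 = -16/3 - H/12)
s(Q) = -67/12 (s(Q) = -16/3 - 1/12*3 = -16/3 - 1/4 = -67/12)
sqrt(s(38) + F) = sqrt(-67/12 - 1306) = sqrt(-15739/12) = I*sqrt(47217)/6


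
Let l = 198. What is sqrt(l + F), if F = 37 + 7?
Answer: 11*sqrt(2) ≈ 15.556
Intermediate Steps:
F = 44
sqrt(l + F) = sqrt(198 + 44) = sqrt(242) = 11*sqrt(2)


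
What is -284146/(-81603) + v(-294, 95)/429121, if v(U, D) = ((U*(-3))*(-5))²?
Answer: 244136617138/5002508709 ≈ 48.803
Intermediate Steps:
v(U, D) = 225*U² (v(U, D) = (-3*U*(-5))² = (15*U)² = 225*U²)
-284146/(-81603) + v(-294, 95)/429121 = -284146/(-81603) + (225*(-294)²)/429121 = -284146*(-1/81603) + (225*86436)*(1/429121) = 284146/81603 + 19448100*(1/429121) = 284146/81603 + 2778300/61303 = 244136617138/5002508709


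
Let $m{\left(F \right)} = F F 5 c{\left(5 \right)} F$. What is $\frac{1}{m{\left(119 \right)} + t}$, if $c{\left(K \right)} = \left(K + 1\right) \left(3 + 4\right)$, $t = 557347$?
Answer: $\frac{1}{354440737} \approx 2.8213 \cdot 10^{-9}$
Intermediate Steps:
$c{\left(K \right)} = 7 + 7 K$ ($c{\left(K \right)} = \left(1 + K\right) 7 = 7 + 7 K$)
$m{\left(F \right)} = 210 F^{3}$ ($m{\left(F \right)} = F F 5 \left(7 + 7 \cdot 5\right) F = F^{2} \cdot 5 \left(7 + 35\right) F = F^{2} \cdot 5 \cdot 42 F = F^{2} \cdot 210 F = 210 F^{3}$)
$\frac{1}{m{\left(119 \right)} + t} = \frac{1}{210 \cdot 119^{3} + 557347} = \frac{1}{210 \cdot 1685159 + 557347} = \frac{1}{353883390 + 557347} = \frac{1}{354440737}$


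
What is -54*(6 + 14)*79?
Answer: -85320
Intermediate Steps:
-54*(6 + 14)*79 = -54*20*79 = -1080*79 = -85320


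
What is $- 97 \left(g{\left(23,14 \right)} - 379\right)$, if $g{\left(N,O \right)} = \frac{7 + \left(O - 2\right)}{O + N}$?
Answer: $\frac{1358388}{37} \approx 36713.0$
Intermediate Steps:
$g{\left(N,O \right)} = \frac{5 + O}{N + O}$ ($g{\left(N,O \right)} = \frac{7 + \left(-2 + O\right)}{N + O} = \frac{5 + O}{N + O}$)
$- 97 \left(g{\left(23,14 \right)} - 379\right) = - 97 \left(\frac{5 + 14}{23 + 14} - 379\right) = - 97 \left(\frac{1}{37} \cdot 19 - 379\right) = - 97 \left(\frac{19}{37} - 379\right) = \left(-97\right) \left(- \frac{14004}{37}\right) = \frac{1358388}{37}$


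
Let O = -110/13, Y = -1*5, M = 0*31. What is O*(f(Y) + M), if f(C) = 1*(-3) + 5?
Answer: -220/13 ≈ -16.923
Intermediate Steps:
M = 0
Y = -5
f(C) = 2 (f(C) = -3 + 5 = 2)
O = -110/13 (O = -110*1/13 = -110/13 ≈ -8.4615)
O*(f(Y) + M) = -110*(2 + 0)/13 = -110/13*2 = -220/13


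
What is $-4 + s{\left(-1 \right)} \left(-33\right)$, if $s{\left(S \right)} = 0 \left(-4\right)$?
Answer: $-4$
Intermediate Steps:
$s{\left(S \right)} = 0$
$-4 + s{\left(-1 \right)} \left(-33\right) = -4 + 0 \left(-33\right) = -4 + 0 = -4$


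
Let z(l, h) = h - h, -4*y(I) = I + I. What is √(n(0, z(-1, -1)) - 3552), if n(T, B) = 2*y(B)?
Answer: 4*I*√222 ≈ 59.599*I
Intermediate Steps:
y(I) = -I/2 (y(I) = -(I + I)/4 = -I/2)
z(l, h) = 0
n(T, B) = -B (n(T, B) = 2*(-B/2) = -B)
√(n(0, z(-1, -1)) - 3552) = √(-1*0 - 3552) = √(0 - 3552) = √(-3552) = 4*I*√222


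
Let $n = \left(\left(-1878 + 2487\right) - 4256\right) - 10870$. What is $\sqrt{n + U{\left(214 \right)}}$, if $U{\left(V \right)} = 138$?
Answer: $i \sqrt{14379} \approx 119.91 i$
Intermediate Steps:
$n = -14517$ ($n = \left(609 - 4256\right) - 10870 = -3647 - 10870 = -14517$)
$\sqrt{n + U{\left(214 \right)}} = \sqrt{-14517 + 138} = \sqrt{-14379} = i \sqrt{14379}$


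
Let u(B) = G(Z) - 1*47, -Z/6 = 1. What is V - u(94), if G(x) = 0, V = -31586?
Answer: -31539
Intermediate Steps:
Z = -6 (Z = -6*1 = -6)
u(B) = -47 (u(B) = 0 - 1*47 = 0 - 47 = -47)
V - u(94) = -31586 - 1*(-47) = -31586 + 47 = -31539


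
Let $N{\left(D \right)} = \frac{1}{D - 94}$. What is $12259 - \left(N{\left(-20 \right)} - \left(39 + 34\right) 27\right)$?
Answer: $\frac{1622221}{114} \approx 14230.0$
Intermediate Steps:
$N{\left(D \right)} = \frac{1}{-94 + D}$
$12259 - \left(N{\left(-20 \right)} - \left(39 + 34\right) 27\right) = 12259 - \left(\frac{1}{-94 - 20} - \left(39 + 34\right) 27\right) = 12259 - \left(\frac{1}{-114} - 73 \cdot 27\right) = 12259 - \left(- \frac{1}{114} - 1971\right) = 12259 - - \frac{224695}{114} = 12259 + \frac{224695}{114} = \frac{1622221}{114}$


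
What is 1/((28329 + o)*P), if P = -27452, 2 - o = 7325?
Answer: -1/576656712 ≈ -1.7341e-9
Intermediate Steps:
o = -7323 (o = 2 - 1*7325 = 2 - 7325 = -7323)
1/((28329 + o)*P) = 1/((28329 - 7323)*(-27452)) = -1/27452/21006 = (1/21006)*(-1/27452) = -1/576656712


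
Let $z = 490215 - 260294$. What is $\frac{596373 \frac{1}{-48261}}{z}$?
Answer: $- \frac{198791}{3698739127} \approx -5.3746 \cdot 10^{-5}$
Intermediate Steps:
$z = 229921$
$\frac{596373 \frac{1}{-48261}}{z} = \frac{596373 \frac{1}{-48261}}{229921} = 596373 \left(- \frac{1}{48261}\right) \frac{1}{229921} = \left(- \frac{198791}{16087}\right) \frac{1}{229921} = - \frac{198791}{3698739127}$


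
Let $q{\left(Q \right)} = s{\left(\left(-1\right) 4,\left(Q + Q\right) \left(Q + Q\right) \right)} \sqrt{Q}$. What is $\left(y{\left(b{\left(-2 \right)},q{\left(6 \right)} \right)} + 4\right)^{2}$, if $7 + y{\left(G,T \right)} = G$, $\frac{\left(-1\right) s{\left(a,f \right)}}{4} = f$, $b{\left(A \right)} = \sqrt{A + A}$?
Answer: $5 - 12 i \approx 5.0 - 12.0 i$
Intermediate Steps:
$b{\left(A \right)} = \sqrt{2} \sqrt{A}$ ($b{\left(A \right)} = \sqrt{2 A} = \sqrt{2} \sqrt{A}$)
$s{\left(a,f \right)} = - 4 f$
$q{\left(Q \right)} = - 16 Q^{\frac{5}{2}}$ ($q{\left(Q \right)} = - 4 \left(Q + Q\right) \left(Q + Q\right) \sqrt{Q} = - 4 \cdot 2 Q 2 Q \sqrt{Q} = - 4 \cdot 4 Q^{2} \sqrt{Q} = - 16 Q^{2} \sqrt{Q} = - 16 Q^{\frac{5}{2}}$)
$y{\left(G,T \right)} = -7 + G$
$\left(y{\left(b{\left(-2 \right)},q{\left(6 \right)} \right)} + 4\right)^{2} = \left(\left(-7 + \sqrt{2} \sqrt{-2}\right) + 4\right)^{2} = \left(\left(-7 + \sqrt{2} i \sqrt{2}\right) + 4\right)^{2} = \left(\left(-7 + 2 i\right) + 4\right)^{2} = \left(-3 + 2 i\right)^{2}$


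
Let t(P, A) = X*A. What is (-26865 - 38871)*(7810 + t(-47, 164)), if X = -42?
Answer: -60608592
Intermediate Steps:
t(P, A) = -42*A
(-26865 - 38871)*(7810 + t(-47, 164)) = (-26865 - 38871)*(7810 - 42*164) = -65736*(7810 - 6888) = -65736*922 = -60608592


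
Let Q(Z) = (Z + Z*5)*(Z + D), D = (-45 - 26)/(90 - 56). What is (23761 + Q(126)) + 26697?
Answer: 2450300/17 ≈ 1.4414e+5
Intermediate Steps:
D = -71/34 ≈ -2.0882
Q(Z) = 6*Z*(-71/34 + Z) (Q(Z) = (Z + Z*5)*(Z - 71/34) = (Z + 5*Z)*(-71/34 + Z) = (6*Z)*(-71/34 + Z) = 6*Z*(-71/34 + Z))
(23761 + Q(126)) + 26697 = (23761 + (3/17)*126*(-71 + 34*126)) + 26697 = (23761 + (3/17)*126*(-71 + 4284)) + 26697 = (23761 + (3/17)*126*4213) + 26697 = (23761 + 1592514/17) + 26697 = 1996451/17 + 26697 = 2450300/17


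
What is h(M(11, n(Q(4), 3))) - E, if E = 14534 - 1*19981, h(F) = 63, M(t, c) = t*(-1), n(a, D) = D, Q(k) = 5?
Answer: 5510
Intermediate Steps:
M(t, c) = -t
E = -5447 (E = 14534 - 19981 = -5447)
h(M(11, n(Q(4), 3))) - E = 63 - 1*(-5447) = 63 + 5447 = 5510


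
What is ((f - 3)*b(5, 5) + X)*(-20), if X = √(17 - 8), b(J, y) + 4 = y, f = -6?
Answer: 120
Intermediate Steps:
b(J, y) = -4 + y
X = 3 (X = √9 = 3)
((f - 3)*b(5, 5) + X)*(-20) = ((-6 - 3)*(-4 + 5) + 3)*(-20) = (-9*1 + 3)*(-20) = (-9 + 3)*(-20) = -6*(-20) = 120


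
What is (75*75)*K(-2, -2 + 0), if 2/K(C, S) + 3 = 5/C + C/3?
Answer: -67500/37 ≈ -1824.3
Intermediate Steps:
K(C, S) = 2/(-3 + 5/C + C/3) (K(C, S) = 2/(-3 + (5/C + C/3)) = 2/(-3 + 5/C + C/3))
(75*75)*K(-2, -2 + 0) = (75*75)*(6*(-2)/(15 + (-2)**2 - 9*(-2))) = 5625*(6*(-2)/(15 + 4 + 18)) = 5625*(6*(-2)/37) = 5625*(6*(-2)*(1/37)) = 5625*(-12/37) = -67500/37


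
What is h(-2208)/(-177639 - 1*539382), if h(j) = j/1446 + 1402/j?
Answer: 575213/190773475344 ≈ 3.0152e-6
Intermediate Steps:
h(j) = 1402/j + j/1446 (h(j) = j*(1/1446) + 1402/j = j/1446 + 1402/j = 1402/j + j/1446)
h(-2208)/(-177639 - 1*539382) = (1402/(-2208) + (1/1446)*(-2208))/(-177639 - 1*539382) = (1402*(-1/2208) - 368/241)/(-177639 - 539382) = (-701/1104 - 368/241)/(-717021) = -575213/266064*(-1/717021) = 575213/190773475344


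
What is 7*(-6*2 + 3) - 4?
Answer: -67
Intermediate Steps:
7*(-6*2 + 3) - 4 = 7*(-12 + 3) - 4 = 7*(-9) - 4 = -63 - 4 = -67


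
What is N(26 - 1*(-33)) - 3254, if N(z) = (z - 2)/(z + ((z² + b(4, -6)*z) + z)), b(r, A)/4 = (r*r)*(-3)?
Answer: -25150223/7729 ≈ -3254.0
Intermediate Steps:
b(r, A) = -12*r² (b(r, A) = 4*((r*r)*(-3)) = 4*(r²*(-3)) = 4*(-3*r²) = -12*r²)
N(z) = (-2 + z)/(z² - 190*z) (N(z) = (z - 2)/(z + ((z² + (-12*4²)*z) + z)) = (-2 + z)/(z + ((z² + (-12*16)*z) + z)) = (-2 + z)/(z + ((z² - 192*z) + z)) = (-2 + z)/(z + (z² - 191*z)) = (-2 + z)/(z² - 190*z))
N(26 - 1*(-33)) - 3254 = (-2 + (26 - 1*(-33)))/((26 - 1*(-33))*(-190 + (26 - 1*(-33)))) - 3254 = (-2 + (26 + 33))/((26 + 33)*(-190 + (26 + 33))) - 3254 = (-2 + 59)/(59*(-190 + 59)) - 3254 = (1/59)*57/(-131) - 3254 = (1/59)*(-1/131)*57 - 3254 = -57/7729 - 3254 = -25150223/7729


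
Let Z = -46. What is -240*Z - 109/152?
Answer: 1677971/152 ≈ 11039.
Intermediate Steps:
-240*Z - 109/152 = -240*(-46) - 109/152 = 11040 - 109*1/152 = 11040 - 109/152 = 1677971/152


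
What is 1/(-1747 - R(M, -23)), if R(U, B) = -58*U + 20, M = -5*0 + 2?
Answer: -1/1651 ≈ -0.00060569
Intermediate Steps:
M = 2 (M = 0 + 2 = 2)
R(U, B) = 20 - 58*U
1/(-1747 - R(M, -23)) = 1/(-1747 - (20 - 58*2)) = 1/(-1747 - (20 - 116)) = 1/(-1747 - 1*(-96)) = 1/(-1747 + 96) = 1/(-1651) = -1/1651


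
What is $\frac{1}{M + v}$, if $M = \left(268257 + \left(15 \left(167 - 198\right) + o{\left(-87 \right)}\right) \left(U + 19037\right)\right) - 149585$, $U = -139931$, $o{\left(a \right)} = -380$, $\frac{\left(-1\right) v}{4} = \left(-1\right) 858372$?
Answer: $\frac{1}{105707590} \approx 9.4601 \cdot 10^{-9}$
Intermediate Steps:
$v = 3433488$ ($v = - 4 \left(\left(-1\right) 858372\right) = \left(-4\right) \left(-858372\right) = 3433488$)
$M = 102274102$ ($M = \left(268257 + \left(15 \left(167 - 198\right) - 380\right) \left(-139931 + 19037\right)\right) - 149585 = \left(268257 + \left(15 \left(-31\right) - 380\right) \left(-120894\right)\right) - 149585 = \left(268257 + \left(-465 - 380\right) \left(-120894\right)\right) - 149585 = \left(268257 - -102155430\right) - 149585 = \left(268257 + 102155430\right) - 149585 = 102423687 - 149585 = 102274102$)
$\frac{1}{M + v} = \frac{1}{102274102 + 3433488} = \frac{1}{105707590}$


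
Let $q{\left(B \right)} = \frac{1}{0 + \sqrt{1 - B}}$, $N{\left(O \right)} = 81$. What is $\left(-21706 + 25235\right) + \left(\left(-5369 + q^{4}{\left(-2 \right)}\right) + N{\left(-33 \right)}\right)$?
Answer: $- \frac{15830}{9} \approx -1758.9$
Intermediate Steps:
$q{\left(B \right)} = \frac{1}{\sqrt{1 - B}}$
$\left(-21706 + 25235\right) + \left(\left(-5369 + q^{4}{\left(-2 \right)}\right) + N{\left(-33 \right)}\right) = \left(-21706 + 25235\right) + \left(\left(-5369 + \left(\frac{1}{\sqrt{1 - -2}}\right)^{4}\right) + 81\right) = 3529 + \left(\left(-5369 + \left(\frac{1}{\sqrt{1 + 2}}\right)^{4}\right) + 81\right) = 3529 + \left(\left(-5369 + \left(\frac{1}{\sqrt{3}}\right)^{4}\right) + 81\right) = 3529 + \left(\left(-5369 + \left(\frac{\sqrt{3}}{3}\right)^{4}\right) + 81\right) = 3529 + \left(\left(-5369 + \frac{1}{9}\right) + 81\right) = 3529 + \left(- \frac{48320}{9} + 81\right) = 3529 - \frac{47591}{9} = - \frac{15830}{9}$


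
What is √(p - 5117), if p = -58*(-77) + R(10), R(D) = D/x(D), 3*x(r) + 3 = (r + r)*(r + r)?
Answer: 3*I*√11399061/397 ≈ 25.513*I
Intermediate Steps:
x(r) = -1 + 4*r²/3 (x(r) = -1 + ((r + r)*(r + r))/3 = -1 + ((2*r)*(2*r))/3 = -1 + (4*r²)/3 = -1 + 4*r²/3)
R(D) = D/(-1 + 4*D²/3)
p = 1773032/397 (p = -58*(-77) + 3*10/(-3 + 4*10²) = 4466 + 3*10/(-3 + 4*100) = 4466 + 3*10/(-3 + 400) = 4466 + 3*10/397 = 4466 + 3*10*(1/397) = 4466 + 30/397 = 1773032/397 ≈ 4466.1)
√(p - 5117) = √(1773032/397 - 5117) = √(-258417/397) = 3*I*√11399061/397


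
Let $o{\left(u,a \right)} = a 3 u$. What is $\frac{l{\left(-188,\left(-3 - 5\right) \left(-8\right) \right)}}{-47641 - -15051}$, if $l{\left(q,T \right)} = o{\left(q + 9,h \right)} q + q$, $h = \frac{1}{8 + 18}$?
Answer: $- \frac{24017}{211835} \approx -0.11338$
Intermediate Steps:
$h = \frac{1}{26} \approx 0.038462$
$o{\left(u,a \right)} = 3 a u$
$l{\left(q,T \right)} = q + q \left(\frac{27}{26} + \frac{3 q}{26}\right)$ ($l{\left(q,T \right)} = 3 \cdot \frac{1}{26} \left(q + 9\right) q + q = 3 \cdot \frac{1}{26} \left(9 + q\right) q + q = \left(\frac{27}{26} + \frac{3 q}{26}\right) q + q = q \left(\frac{27}{26} + \frac{3 q}{26}\right) + q = q + q \left(\frac{27}{26} + \frac{3 q}{26}\right)$)
$\frac{l{\left(-188,\left(-3 - 5\right) \left(-8\right) \right)}}{-47641 - -15051} = \frac{\frac{1}{26} \left(-188\right) \left(53 + 3 \left(-188\right)\right)}{-47641 - -15051} = \frac{\frac{1}{26} \left(-188\right) \left(53 - 564\right)}{-47641 + 15051} = \frac{\frac{1}{26} \left(-188\right) \left(-511\right)}{-32590} = \frac{48034}{13} \left(- \frac{1}{32590}\right) = - \frac{24017}{211835}$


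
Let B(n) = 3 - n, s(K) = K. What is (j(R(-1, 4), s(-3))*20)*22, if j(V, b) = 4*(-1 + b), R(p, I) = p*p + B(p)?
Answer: -7040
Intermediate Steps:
R(p, I) = 3 + p² - p (R(p, I) = p*p + (3 - p) = p² + (3 - p) = 3 + p² - p)
j(V, b) = -4 + 4*b
(j(R(-1, 4), s(-3))*20)*22 = ((-4 + 4*(-3))*20)*22 = ((-4 - 12)*20)*22 = -16*20*22 = -320*22 = -7040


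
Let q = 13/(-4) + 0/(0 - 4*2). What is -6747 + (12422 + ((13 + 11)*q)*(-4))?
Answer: 5987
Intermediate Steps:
q = -13/4 (q = 13*(-1/4) + 0/(0 - 8) = -13/4 + 0/(-8) = -13/4 + 0*(-1/8) = -13/4 + 0 = -13/4 ≈ -3.2500)
-6747 + (12422 + ((13 + 11)*q)*(-4)) = -6747 + (12422 + ((13 + 11)*(-13/4))*(-4)) = -6747 + (12422 + (24*(-13/4))*(-4)) = -6747 + (12422 - 78*(-4)) = -6747 + (12422 + 312) = -6747 + 12734 = 5987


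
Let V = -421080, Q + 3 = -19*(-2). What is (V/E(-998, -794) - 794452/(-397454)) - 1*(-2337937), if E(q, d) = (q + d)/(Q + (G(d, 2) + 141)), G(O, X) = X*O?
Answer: 22325871329115/11128712 ≈ 2.0062e+6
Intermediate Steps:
G(O, X) = O*X
Q = 35 (Q = -3 - 19*(-2) = -3 + 38 = 35)
E(q, d) = (d + q)/(176 + 2*d) (E(q, d) = (q + d)/(35 + (d*2 + 141)) = (d + q)/(35 + (2*d + 141)) = (d + q)/(35 + (141 + 2*d)) = (d + q)/(176 + 2*d))
(V/E(-998, -794) - 794452/(-397454)) - 1*(-2337937) = (-421080*2*(88 - 794)/(-794 - 998) - 794452/(-397454)) - 1*(-2337937) = (-421080/((½)*(-1792)/(-706)) - 794452*(-1/397454)) + 2337937 = (-421080/((½)*(-1/706)*(-1792)) + 397226/198727) + 2337937 = (-421080/448/353 + 397226/198727) + 2337937 = (-421080*353/448 + 397226/198727) + 2337937 = (-18580155/56 + 397226/198727) + 2337937 = -3692356218029/11128712 + 2337937 = 22325871329115/11128712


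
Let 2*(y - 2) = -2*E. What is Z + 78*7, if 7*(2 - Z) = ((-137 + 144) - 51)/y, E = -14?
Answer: 15355/28 ≈ 548.39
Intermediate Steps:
y = 16 (y = 2 + (-2*(-14))/2 = 2 + (½)*28 = 2 + 14 = 16)
Z = 67/28 (Z = 2 - ((-137 + 144) - 51)/(7*16) = 2 - (7 - 51)/(7*16) = 2 - (-44)/(7*16) = 2 - ⅐*(-11/4) = 2 + 11/28 = 67/28 ≈ 2.3929)
Z + 78*7 = 67/28 + 78*7 = 67/28 + 546 = 15355/28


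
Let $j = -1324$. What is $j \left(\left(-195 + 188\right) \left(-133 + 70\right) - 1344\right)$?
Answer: $1195572$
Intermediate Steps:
$j \left(\left(-195 + 188\right) \left(-133 + 70\right) - 1344\right) = - 1324 \left(\left(-195 + 188\right) \left(-133 + 70\right) - 1344\right) = - 1324 \left(\left(-7\right) \left(-63\right) - 1344\right) = - 1324 \left(441 - 1344\right) = \left(-1324\right) \left(-903\right) = 1195572$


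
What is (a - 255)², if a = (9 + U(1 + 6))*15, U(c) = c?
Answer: 225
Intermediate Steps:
a = 240 (a = (9 + (1 + 6))*15 = (9 + 7)*15 = 16*15 = 240)
(a - 255)² = (240 - 255)² = (-15)² = 225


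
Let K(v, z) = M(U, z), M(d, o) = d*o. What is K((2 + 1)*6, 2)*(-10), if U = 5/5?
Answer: -20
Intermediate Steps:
U = 1 (U = 5*(1/5) = 1)
K(v, z) = z (K(v, z) = 1*z = z)
K((2 + 1)*6, 2)*(-10) = 2*(-10) = -20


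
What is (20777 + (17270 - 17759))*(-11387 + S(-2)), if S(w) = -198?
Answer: -235036480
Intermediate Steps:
(20777 + (17270 - 17759))*(-11387 + S(-2)) = (20777 + (17270 - 17759))*(-11387 - 198) = (20777 - 489)*(-11585) = 20288*(-11585) = -235036480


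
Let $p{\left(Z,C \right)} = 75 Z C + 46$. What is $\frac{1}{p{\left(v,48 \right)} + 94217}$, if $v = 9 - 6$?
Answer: $\frac{1}{105063} \approx 9.5181 \cdot 10^{-6}$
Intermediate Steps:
$v = 3$ ($v = 9 - 6 = 3$)
$p{\left(Z,C \right)} = 46 + 75 C Z$ ($p{\left(Z,C \right)} = 75 C Z + 46 = 46 + 75 C Z$)
$\frac{1}{p{\left(v,48 \right)} + 94217} = \frac{1}{\left(46 + 75 \cdot 48 \cdot 3\right) + 94217} = \frac{1}{\left(46 + 10800\right) + 94217} = \frac{1}{10846 + 94217} = \frac{1}{105063}$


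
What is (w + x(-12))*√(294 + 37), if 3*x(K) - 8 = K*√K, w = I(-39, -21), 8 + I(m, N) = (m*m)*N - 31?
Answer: -95932*√331/3 - 8*I*√993 ≈ -5.8178e+5 - 252.1*I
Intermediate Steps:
I(m, N) = -39 + N*m² (I(m, N) = -8 + ((m*m)*N - 31) = -8 + (m²*N - 31) = -8 + (N*m² - 31) = -8 + (-31 + N*m²) = -39 + N*m²)
w = -31980 (w = -39 - 21*(-39)² = -39 - 21*1521 = -39 - 31941 = -31980)
x(K) = 8/3 + K^(3/2)/3 (x(K) = 8/3 + (K*√K)/3 = 8/3 + K^(3/2)/3)
(w + x(-12))*√(294 + 37) = (-31980 + (8/3 + (-12)^(3/2)/3))*√(294 + 37) = (-31980 + (8/3 + (-24*I*√3)/3))*√331 = (-31980 + (8/3 - 8*I*√3))*√331 = (-95932/3 - 8*I*√3)*√331 = √331*(-95932/3 - 8*I*√3)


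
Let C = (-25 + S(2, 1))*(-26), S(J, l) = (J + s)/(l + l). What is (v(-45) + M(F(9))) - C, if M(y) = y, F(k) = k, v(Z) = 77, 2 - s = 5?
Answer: -577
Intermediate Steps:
s = -3 (s = 2 - 1*5 = 2 - 5 = -3)
S(J, l) = (-3 + J)/(2*l) (S(J, l) = (J - 3)/(l + l) = (-3 + J)/((2*l)) = (-3 + J)*(1/(2*l)) = (-3 + J)/(2*l))
C = 663 (C = (-25 + (½)*(-3 + 2)/1)*(-26) = (-25 + (½)*1*(-1))*(-26) = (-25 - ½)*(-26) = -51/2*(-26) = 663)
(v(-45) + M(F(9))) - C = (77 + 9) - 1*663 = 86 - 663 = -577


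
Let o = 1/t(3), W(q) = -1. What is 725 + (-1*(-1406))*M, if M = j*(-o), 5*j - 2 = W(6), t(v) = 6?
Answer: 10172/15 ≈ 678.13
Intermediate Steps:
o = ⅙ (o = 1/6 = ⅙ ≈ 0.16667)
j = ⅕ (j = ⅖ + (⅕)*(-1) = ⅖ - ⅕ = ⅕ ≈ 0.20000)
M = -1/30 (M = (-1*⅙)/5 = (⅕)*(-⅙) = -1/30 ≈ -0.033333)
725 + (-1*(-1406))*M = 725 - 1*(-1406)*(-1/30) = 725 + 1406*(-1/30) = 725 - 703/15 = 10172/15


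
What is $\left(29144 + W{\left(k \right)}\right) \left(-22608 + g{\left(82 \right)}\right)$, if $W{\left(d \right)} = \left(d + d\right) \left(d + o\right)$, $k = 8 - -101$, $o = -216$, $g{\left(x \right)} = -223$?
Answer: $-132830758$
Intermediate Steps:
$k = 109$ ($k = 8 + 101 = 109$)
$W{\left(d \right)} = 2 d \left(-216 + d\right)$ ($W{\left(d \right)} = \left(d + d\right) \left(d - 216\right) = 2 d \left(-216 + d\right)$)
$\left(29144 + W{\left(k \right)}\right) \left(-22608 + g{\left(82 \right)}\right) = \left(29144 + 2 \cdot 109 \left(-216 + 109\right)\right) \left(-22608 - 223\right) = \left(29144 + 2 \cdot 109 \left(-107\right)\right) \left(-22831\right) = \left(29144 - 23326\right) \left(-22831\right) = 5818 \left(-22831\right) = -132830758$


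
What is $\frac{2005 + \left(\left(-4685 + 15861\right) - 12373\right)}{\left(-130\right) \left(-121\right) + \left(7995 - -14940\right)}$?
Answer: $\frac{808}{38665} \approx 0.020897$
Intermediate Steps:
$\frac{2005 + \left(\left(-4685 + 15861\right) - 12373\right)}{\left(-130\right) \left(-121\right) + \left(7995 - -14940\right)} = \frac{2005 + \left(11176 - 12373\right)}{15730 + \left(7995 + 14940\right)} = \frac{2005 - 1197}{15730 + 22935} = \frac{808}{38665}$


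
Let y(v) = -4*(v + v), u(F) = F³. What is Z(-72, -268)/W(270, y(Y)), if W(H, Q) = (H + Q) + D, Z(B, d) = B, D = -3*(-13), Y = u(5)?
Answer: 72/691 ≈ 0.10420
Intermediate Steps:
Y = 125 (Y = 5³ = 125)
D = 39
y(v) = -8*v
W(H, Q) = 39 + H + Q (W(H, Q) = (H + Q) + 39 = 39 + H + Q)
Z(-72, -268)/W(270, y(Y)) = -72/(39 + 270 - 8*125) = -72/(39 + 270 - 1000) = -72/(-691) = -72*(-1/691) = 72/691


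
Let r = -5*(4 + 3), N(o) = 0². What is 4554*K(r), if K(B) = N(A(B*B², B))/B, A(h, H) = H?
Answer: 0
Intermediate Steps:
N(o) = 0
r = -35 (r = -5*7 = -35)
K(B) = 0 (K(B) = 0/B = 0)
4554*K(r) = 4554*0 = 0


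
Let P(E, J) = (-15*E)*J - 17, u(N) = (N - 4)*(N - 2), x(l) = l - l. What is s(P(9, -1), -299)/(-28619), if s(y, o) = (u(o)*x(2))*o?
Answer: 0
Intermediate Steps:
x(l) = 0
u(N) = (-4 + N)*(-2 + N)
P(E, J) = -17 - 15*E*J (P(E, J) = -15*E*J - 17 = -17 - 15*E*J)
s(y, o) = 0 (s(y, o) = ((8 + o² - 6*o)*0)*o = 0*o = 0)
s(P(9, -1), -299)/(-28619) = 0/(-28619) = 0*(-1/28619) = 0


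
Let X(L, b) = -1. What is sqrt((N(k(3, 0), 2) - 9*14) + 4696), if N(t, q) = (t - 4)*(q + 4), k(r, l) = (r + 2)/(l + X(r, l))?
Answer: 2*sqrt(1129) ≈ 67.201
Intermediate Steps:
k(r, l) = (2 + r)/(-1 + l) (k(r, l) = (r + 2)/(l - 1) = (2 + r)/(-1 + l))
N(t, q) = (-4 + t)*(4 + q)
sqrt((N(k(3, 0), 2) - 9*14) + 4696) = sqrt(((-16 - 4*2 + 4*((2 + 3)/(-1 + 0)) + 2*((2 + 3)/(-1 + 0))) - 9*14) + 4696) = sqrt(((-16 - 8 + 4*(5/(-1)) + 2*(5/(-1))) - 126) + 4696) = sqrt(((-16 - 8 + 4*(-1*5) + 2*(-1*5)) - 126) + 4696) = sqrt(((-16 - 8 + 4*(-5) + 2*(-5)) - 126) + 4696) = sqrt(((-16 - 8 - 20 - 10) - 126) + 4696) = sqrt((-54 - 126) + 4696) = sqrt(-180 + 4696) = sqrt(4516) = 2*sqrt(1129)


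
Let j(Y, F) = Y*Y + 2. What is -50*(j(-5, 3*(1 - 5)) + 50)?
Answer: -3850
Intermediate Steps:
j(Y, F) = 2 + Y² (j(Y, F) = Y² + 2 = 2 + Y²)
-50*(j(-5, 3*(1 - 5)) + 50) = -50*((2 + (-5)²) + 50) = -50*((2 + 25) + 50) = -50*(27 + 50) = -50*77 = -3850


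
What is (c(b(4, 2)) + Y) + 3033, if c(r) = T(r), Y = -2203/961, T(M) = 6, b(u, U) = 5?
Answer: 2918276/961 ≈ 3036.7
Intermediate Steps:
Y = -2203/961 (Y = -2203*1/961 = -2203/961 ≈ -2.2924)
c(r) = 6
(c(b(4, 2)) + Y) + 3033 = (6 - 2203/961) + 3033 = 3563/961 + 3033 = 2918276/961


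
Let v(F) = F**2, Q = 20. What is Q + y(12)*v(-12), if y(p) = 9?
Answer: 1316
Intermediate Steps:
Q + y(12)*v(-12) = 20 + 9*(-12)**2 = 20 + 9*144 = 20 + 1296 = 1316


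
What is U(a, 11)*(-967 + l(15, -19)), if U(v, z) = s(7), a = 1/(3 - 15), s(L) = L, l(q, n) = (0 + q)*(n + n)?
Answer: -10759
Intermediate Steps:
l(q, n) = 2*n*q (l(q, n) = q*(2*n) = 2*n*q)
a = -1/12 (a = 1/(-12) = -1/12 ≈ -0.083333)
U(v, z) = 7
U(a, 11)*(-967 + l(15, -19)) = 7*(-967 + 2*(-19)*15) = 7*(-967 - 570) = 7*(-1537) = -10759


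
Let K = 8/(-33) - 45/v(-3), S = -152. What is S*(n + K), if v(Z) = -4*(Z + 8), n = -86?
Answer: 421306/33 ≈ 12767.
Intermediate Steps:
v(Z) = -32 - 4*Z (v(Z) = -4*(8 + Z) = -32 - 4*Z)
K = 265/132 (K = 8/(-33) - 45/(-32 - 4*(-3)) = 8*(-1/33) - 45/(-32 + 12) = -8/33 - 45/(-20) = -8/33 - 45*(-1/20) = -8/33 + 9/4 = 265/132 ≈ 2.0076)
S*(n + K) = -152*(-86 + 265/132) = -152*(-11087/132) = 421306/33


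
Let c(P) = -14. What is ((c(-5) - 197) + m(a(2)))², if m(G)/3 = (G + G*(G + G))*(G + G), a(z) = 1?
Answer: 37249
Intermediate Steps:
m(G) = 6*G*(G + 2*G²) (m(G) = 3*((G + G*(G + G))*(G + G)) = 3*((G + G*(2*G))*(2*G)) = 3*((G + 2*G²)*(2*G)) = 3*(2*G*(G + 2*G²)) = 6*G*(G + 2*G²))
((c(-5) - 197) + m(a(2)))² = ((-14 - 197) + 1²*(6 + 12*1))² = (-211 + 1*(6 + 12))² = (-211 + 1*18)² = (-211 + 18)² = (-193)² = 37249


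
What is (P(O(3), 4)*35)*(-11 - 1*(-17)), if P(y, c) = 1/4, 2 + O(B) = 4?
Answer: 105/2 ≈ 52.500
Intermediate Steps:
O(B) = 2 (O(B) = -2 + 4 = 2)
P(y, c) = ¼
(P(O(3), 4)*35)*(-11 - 1*(-17)) = ((¼)*35)*(-11 - 1*(-17)) = 35*(-11 + 17)/4 = (35/4)*6 = 105/2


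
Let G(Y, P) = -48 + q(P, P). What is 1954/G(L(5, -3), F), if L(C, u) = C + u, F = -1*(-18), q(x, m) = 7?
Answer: -1954/41 ≈ -47.659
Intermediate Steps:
F = 18
G(Y, P) = -41 (G(Y, P) = -48 + 7 = -41)
1954/G(L(5, -3), F) = 1954/(-41) = 1954*(-1/41) = -1954/41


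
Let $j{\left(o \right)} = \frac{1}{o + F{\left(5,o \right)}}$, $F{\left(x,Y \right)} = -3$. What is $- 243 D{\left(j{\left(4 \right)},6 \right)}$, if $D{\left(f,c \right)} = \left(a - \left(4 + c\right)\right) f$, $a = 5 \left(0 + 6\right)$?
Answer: $-4860$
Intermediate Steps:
$a = 30$ ($a = 5 \cdot 6 = 30$)
$j{\left(o \right)} = \frac{1}{-3 + o}$ ($j{\left(o \right)} = \frac{1}{o - 3} = \frac{1}{-3 + o}$)
$D{\left(f,c \right)} = f \left(26 - c\right)$ ($D{\left(f,c \right)} = \left(30 - \left(4 + c\right)\right) f = \left(26 - c\right) f = f \left(26 - c\right)$)
$- 243 D{\left(j{\left(4 \right)},6 \right)} = - 243 \frac{26 - 6}{-3 + 4} = - 243 \frac{26 - 6}{1} = - 243 \cdot 1 \cdot 20 = \left(-243\right) 20 = -4860$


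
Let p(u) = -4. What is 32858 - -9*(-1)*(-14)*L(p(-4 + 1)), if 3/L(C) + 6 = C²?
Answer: 164479/5 ≈ 32896.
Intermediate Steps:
L(C) = 3/(-6 + C²)
32858 - -9*(-1)*(-14)*L(p(-4 + 1)) = 32858 - -9*(-1)*(-14)*3/(-6 + (-4)²) = 32858 - 9*(-14)*3/(-6 + 16) = 32858 - (-126)*3/10 = 32858 - 1*(-189/5) = 32858 + 189/5 = 164479/5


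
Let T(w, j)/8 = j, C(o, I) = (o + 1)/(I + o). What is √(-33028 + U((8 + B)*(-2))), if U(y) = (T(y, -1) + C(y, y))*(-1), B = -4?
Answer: 3*I*√58703/4 ≈ 181.72*I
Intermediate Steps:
C(o, I) = (1 + o)/(I + o)
T(w, j) = 8*j
U(y) = 8 - (1 + y)/(2*y) (U(y) = (8*(-1) + (1 + y)/(y + y))*(-1) = (-8 + (1 + y)/((2*y)))*(-1) = (-8 + (1/(2*y))*(1 + y))*(-1) = (-8 + (1 + y)/(2*y))*(-1) = 8 - (1 + y)/(2*y))
√(-33028 + U((8 + B)*(-2))) = √(-33028 + (-1 + 15*((8 - 4)*(-2)))/(2*(((8 - 4)*(-2))))) = √(-33028 + (-1 + 15*(4*(-2)))/(2*((4*(-2))))) = √(-33028 + (½)*(-1 + 15*(-8))/(-8)) = √(-33028 + (½)*(-⅛)*(-1 - 120)) = √(-33028 + (½)*(-⅛)*(-121)) = √(-33028 + 121/16) = √(-528327/16) = 3*I*√58703/4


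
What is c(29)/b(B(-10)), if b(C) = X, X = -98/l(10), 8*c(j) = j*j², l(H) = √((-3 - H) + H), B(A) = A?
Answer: -24389*I*√3/784 ≈ -53.881*I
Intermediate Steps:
l(H) = I*√3 (l(H) = √(-3) = I*√3)
c(j) = j³/8 (c(j) = (j*j²)/8 = j³/8)
X = 98*I*√3/3 (X = -98*(-I*√3/3) = -(-98)*I*√3/3 = 98*I*√3/3 ≈ 56.58*I)
b(C) = 98*I*√3/3
c(29)/b(B(-10)) = ((⅛)*29³)/((98*I*√3/3)) = ((⅛)*24389)*(-I*√3/98) = 24389*(-I*√3/98)/8 = -24389*I*√3/784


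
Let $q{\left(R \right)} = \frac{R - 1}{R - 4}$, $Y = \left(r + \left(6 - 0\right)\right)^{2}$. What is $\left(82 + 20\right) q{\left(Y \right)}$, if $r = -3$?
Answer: $\frac{816}{5} \approx 163.2$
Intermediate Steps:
$Y = 9$ ($Y = \left(-3 + \left(6 - 0\right)\right)^{2} = \left(-3 + \left(6 + 0\right)\right)^{2} = \left(-3 + 6\right)^{2} = 3^{2} = 9$)
$q{\left(R \right)} = \frac{-1 + R}{-4 + R}$
$\left(82 + 20\right) q{\left(Y \right)} = \left(82 + 20\right) \frac{-1 + 9}{-4 + 9} = 102 \cdot \frac{1}{5} \cdot 8 = 102 \cdot \frac{8}{5} = \frac{816}{5}$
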